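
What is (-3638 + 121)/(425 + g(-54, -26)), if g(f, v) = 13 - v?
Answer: -3517/464 ≈ -7.5797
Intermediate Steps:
(-3638 + 121)/(425 + g(-54, -26)) = (-3638 + 121)/(425 + (13 - 1*(-26))) = -3517/(425 + (13 + 26)) = -3517/(425 + 39) = -3517/464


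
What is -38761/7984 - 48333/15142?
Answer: -486404867/60446864 ≈ -8.0468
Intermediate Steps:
-38761/7984 - 48333/15142 = -486404867/60446864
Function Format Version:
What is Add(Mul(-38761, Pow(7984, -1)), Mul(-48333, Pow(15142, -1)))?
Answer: Rational(-486404867, 60446864) ≈ -8.0468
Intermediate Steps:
Add(Mul(-38761, Pow(7984, -1)), Mul(-48333, Pow(15142, -1))) = Add(Mul(-38761, Rational(1, 7984)), Mul(-48333, Rational(1, 15142))) = Add(Rational(-38761, 7984), Rational(-48333, 15142)) = Rational(-486404867, 60446864)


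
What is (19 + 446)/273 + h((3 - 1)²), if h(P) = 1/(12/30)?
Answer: 765/182 ≈ 4.2033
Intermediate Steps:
h(P) = 5/2 (h(P) = 1/(12*(1/30)) = 1/(⅖) = 5/2)
(19 + 446)/273 + h((3 - 1)²) = (19 + 446)/273 + 5/2 = (1/273)*465 + 5/2 = 155/91 + 5/2 = 765/182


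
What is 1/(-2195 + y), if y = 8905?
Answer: 1/6710 ≈ 0.00014903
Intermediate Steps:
1/(-2195 + y) = 1/(-2195 + 8905) = 1/6710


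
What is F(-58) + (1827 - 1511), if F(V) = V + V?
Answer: 200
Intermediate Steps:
F(V) = 2*V
F(-58) + (1827 - 1511) = 2*(-58) + (1827 - 1511) = -116 + 316 = 200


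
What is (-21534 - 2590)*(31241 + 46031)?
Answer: -1864109728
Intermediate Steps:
(-21534 - 2590)*(31241 + 46031) = -24124*77272 = -1864109728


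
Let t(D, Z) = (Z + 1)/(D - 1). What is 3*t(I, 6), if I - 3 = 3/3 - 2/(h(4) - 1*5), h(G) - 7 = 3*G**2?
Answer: 525/74 ≈ 7.0946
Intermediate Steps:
h(G) = 7 + 3*G**2
I = 99/25 (I = 3 + (3/3 - 2/((7 + 3*4**2) - 1*5)) = 3 + (3*(1/3) - 2/((7 + 3*16) - 5)) = 3 + (1 - 2/((7 + 48) - 5)) = 3 + (1 - 2/(55 - 5)) = 3 + (1 - 2/50) = 3 + (1 - 2*1/50) = 3 + (1 - 1/25) = 3 + 24/25 = 99/25 ≈ 3.9600)
t(D, Z) = (1 + Z)/(-1 + D)
3*t(I, 6) = 3*((1 + 6)/(-1 + 99/25)) = 3*(7/(74/25)) = 3*((25/74)*7) = 3*(175/74) = 525/74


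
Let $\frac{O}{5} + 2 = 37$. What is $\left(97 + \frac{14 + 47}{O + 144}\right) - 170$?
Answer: $- \frac{23226}{319} \approx -72.809$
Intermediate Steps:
$O = 175$ ($O = -10 + 5 \cdot 37 = -10 + 185 = 175$)
$\left(97 + \frac{14 + 47}{O + 144}\right) - 170 = \left(97 + \frac{14 + 47}{175 + 144}\right) - 170 = \left(97 + \frac{61}{319}\right) - 170 = \frac{31004}{319} - 170 = - \frac{23226}{319}$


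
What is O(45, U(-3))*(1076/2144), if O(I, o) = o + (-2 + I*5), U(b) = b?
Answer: 14795/134 ≈ 110.41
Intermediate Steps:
O(I, o) = -2 + o + 5*I (O(I, o) = o + (-2 + 5*I) = -2 + o + 5*I)
O(45, U(-3))*(1076/2144) = (-2 - 3 + 5*45)*(1076/2144) = (-2 - 3 + 225)*(1076*(1/2144)) = 220*(269/536) = 14795/134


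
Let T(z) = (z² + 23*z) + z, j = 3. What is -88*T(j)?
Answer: -7128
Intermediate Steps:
T(z) = z² + 24*z
-88*T(j) = -264*(24 + 3) = -264*27 = -88*81 = -7128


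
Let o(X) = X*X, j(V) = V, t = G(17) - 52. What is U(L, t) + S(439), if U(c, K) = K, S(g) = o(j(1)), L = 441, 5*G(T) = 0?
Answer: -51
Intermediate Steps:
G(T) = 0 (G(T) = (⅕)*0 = 0)
t = -52 (t = 0 - 52 = -52)
o(X) = X²
S(g) = 1 (S(g) = 1² = 1)
U(L, t) + S(439) = -52 + 1 = -51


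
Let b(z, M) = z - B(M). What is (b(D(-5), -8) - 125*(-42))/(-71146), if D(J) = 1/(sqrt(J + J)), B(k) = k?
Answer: -2629/35573 + I*sqrt(10)/711460 ≈ -0.073904 + 4.4448e-6*I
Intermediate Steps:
D(J) = sqrt(2)/(2*sqrt(J)) (D(J) = 1/(sqrt(2*J)) = 1/(sqrt(2)*sqrt(J)) = sqrt(2)/(2*sqrt(J)))
b(z, M) = z - M
(b(D(-5), -8) - 125*(-42))/(-71146) = ((sqrt(2)/(2*sqrt(-5)) - 1*(-8)) - 125*(-42))/(-71146) = ((sqrt(2)*(-I*sqrt(5)/5)/2 + 8) + 5250)*(-1/71146) = ((-I*sqrt(10)/10 + 8) + 5250)*(-1/71146) = ((8 - I*sqrt(10)/10) + 5250)*(-1/71146) = (5258 - I*sqrt(10)/10)*(-1/71146) = -2629/35573 + I*sqrt(10)/711460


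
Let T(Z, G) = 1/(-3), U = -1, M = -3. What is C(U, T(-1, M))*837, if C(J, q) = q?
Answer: -279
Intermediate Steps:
T(Z, G) = -1/3
C(U, T(-1, M))*837 = -1/3*837 = -279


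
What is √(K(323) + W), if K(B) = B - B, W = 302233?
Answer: √302233 ≈ 549.76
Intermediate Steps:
K(B) = 0
√(K(323) + W) = √(0 + 302233) = √302233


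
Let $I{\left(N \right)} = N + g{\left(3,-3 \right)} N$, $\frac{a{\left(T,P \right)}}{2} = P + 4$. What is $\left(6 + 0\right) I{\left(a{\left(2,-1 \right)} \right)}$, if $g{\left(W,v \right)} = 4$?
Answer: $180$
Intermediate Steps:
$a{\left(T,P \right)} = 8 + 2 P$ ($a{\left(T,P \right)} = 2 \left(P + 4\right) = 2 \left(4 + P\right) = 8 + 2 P$)
$I{\left(N \right)} = 5 N$ ($I{\left(N \right)} = N + 4 N = 5 N$)
$\left(6 + 0\right) I{\left(a{\left(2,-1 \right)} \right)} = \left(6 + 0\right) 5 \left(8 + 2 \left(-1\right)\right) = 6 \cdot 5 \left(8 - 2\right) = 6 \cdot 5 \cdot 6 = 6 \cdot 30 = 180$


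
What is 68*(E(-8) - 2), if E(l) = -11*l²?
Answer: -48008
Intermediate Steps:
68*(E(-8) - 2) = 68*(-11*(-8)² - 2) = 68*(-11*64 - 2) = 68*(-704 - 2) = 68*(-706) = -48008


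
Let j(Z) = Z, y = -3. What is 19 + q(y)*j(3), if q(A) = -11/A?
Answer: 30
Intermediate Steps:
19 + q(y)*j(3) = 19 - 11/(-3)*3 = 19 - 11*(-⅓)*3 = 19 + (11/3)*3 = 19 + 11 = 30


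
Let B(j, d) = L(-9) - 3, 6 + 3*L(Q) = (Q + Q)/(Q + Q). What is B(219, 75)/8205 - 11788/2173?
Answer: -290192042/53488395 ≈ -5.4253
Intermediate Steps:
L(Q) = -5/3 (L(Q) = -2 + ((Q + Q)/(Q + Q))/3 = -2 + ((2*Q)/((2*Q)))/3 = -2 + ((2*Q)*(1/(2*Q)))/3 = -2 + (1/3)*1 = -2 + 1/3 = -5/3)
B(j, d) = -14/3 (B(j, d) = -5/3 - 3 = -14/3)
B(219, 75)/8205 - 11788/2173 = -14/3/8205 - 11788/2173 = -14/3*1/8205 - 11788*1/2173 = -14/24615 - 11788/2173 = -290192042/53488395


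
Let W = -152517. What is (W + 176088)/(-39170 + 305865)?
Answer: 23571/266695 ≈ 0.088382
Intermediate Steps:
(W + 176088)/(-39170 + 305865) = (-152517 + 176088)/(-39170 + 305865) = 23571/266695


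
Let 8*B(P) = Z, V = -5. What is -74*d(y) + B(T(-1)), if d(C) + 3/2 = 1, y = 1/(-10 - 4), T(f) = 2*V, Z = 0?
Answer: 37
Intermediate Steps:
T(f) = -10 (T(f) = 2*(-5) = -10)
B(P) = 0 (B(P) = (⅛)*0 = 0)
y = -1/14 (y = 1/(-14) = -1/14 ≈ -0.071429)
d(C) = -½ (d(C) = -3/2 + 1 = -½)
-74*d(y) + B(T(-1)) = -74*(-½) + 0 = 37 + 0 = 37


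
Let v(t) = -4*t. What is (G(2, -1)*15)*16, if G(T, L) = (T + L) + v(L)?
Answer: 1200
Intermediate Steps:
G(T, L) = T - 3*L (G(T, L) = (T + L) - 4*L = (L + T) - 4*L = T - 3*L)
(G(2, -1)*15)*16 = ((2 - 3*(-1))*15)*16 = ((2 + 3)*15)*16 = (5*15)*16 = 75*16 = 1200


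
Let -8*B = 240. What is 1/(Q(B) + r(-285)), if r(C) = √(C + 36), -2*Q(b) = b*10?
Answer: 50/7583 - I*√249/22749 ≈ 0.0065937 - 0.00069365*I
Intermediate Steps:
B = -30 (B = -⅛*240 = -30)
Q(b) = -5*b (Q(b) = -b*10/2 = -5*b)
r(C) = √(36 + C)
1/(Q(B) + r(-285)) = 1/(-5*(-30) + √(36 - 285)) = 1/(150 + √(-249)) = 1/(150 + I*√249)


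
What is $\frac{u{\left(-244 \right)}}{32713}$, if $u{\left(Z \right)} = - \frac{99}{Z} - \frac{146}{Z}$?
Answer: $\frac{245}{7981972} \approx 3.0694 \cdot 10^{-5}$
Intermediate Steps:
$u{\left(Z \right)} = - \frac{245}{Z}$
$\frac{u{\left(-244 \right)}}{32713} = \frac{\left(-245\right) \frac{1}{-244}}{32713} = \left(-245\right) \left(- \frac{1}{244}\right) \frac{1}{32713} = \frac{245}{244} \cdot \frac{1}{32713} = \frac{245}{7981972}$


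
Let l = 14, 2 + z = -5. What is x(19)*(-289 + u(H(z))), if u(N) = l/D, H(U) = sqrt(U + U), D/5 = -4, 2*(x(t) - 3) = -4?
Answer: -2897/10 ≈ -289.70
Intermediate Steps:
z = -7 (z = -2 - 5 = -7)
x(t) = 1 (x(t) = 3 + (1/2)*(-4) = 3 - 2 = 1)
D = -20 (D = 5*(-4) = -20)
H(U) = sqrt(2)*sqrt(U) (H(U) = sqrt(2*U) = sqrt(2)*sqrt(U))
u(N) = -7/10 (u(N) = 14/(-20) = 14*(-1/20) = -7/10)
x(19)*(-289 + u(H(z))) = 1*(-289 - 7/10) = 1*(-2897/10) = -2897/10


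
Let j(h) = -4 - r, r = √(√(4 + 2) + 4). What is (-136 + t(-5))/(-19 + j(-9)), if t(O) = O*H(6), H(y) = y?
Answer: 166/(23 + √(4 + √6)) ≈ 6.4997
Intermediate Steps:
t(O) = 6*O (t(O) = O*6 = 6*O)
r = √(4 + √6) (r = √(√6 + 4) = √(4 + √6) ≈ 2.5396)
j(h) = -4 - √(4 + √6)
(-136 + t(-5))/(-19 + j(-9)) = (-136 + 6*(-5))/(-19 + (-4 - √(4 + √6))) = (-136 - 30)/(-23 - √(4 + √6)) = -166/(-23 - √(4 + √6))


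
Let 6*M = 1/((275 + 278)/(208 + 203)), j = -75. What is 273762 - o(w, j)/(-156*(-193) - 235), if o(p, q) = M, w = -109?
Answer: 9044970001819/33039538 ≈ 2.7376e+5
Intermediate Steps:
M = 137/1106 (M = 1/(6*(((275 + 278)/(208 + 203)))) = 1/(6*((553/411))) = 1/(6*((553*(1/411)))) = 1/(6*(553/411)) = (⅙)*(411/553) = 137/1106 ≈ 0.12387)
o(p, q) = 137/1106
273762 - o(w, j)/(-156*(-193) - 235) = 273762 - 137/(1106*(-156*(-193) - 235)) = 273762 - 137/(1106*(30108 - 235)) = 273762 - 137/(1106*29873) = 273762 - 1*137/33039538 = 273762 - 137/33039538 = 9044970001819/33039538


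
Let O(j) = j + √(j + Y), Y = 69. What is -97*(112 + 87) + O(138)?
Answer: -19165 + 3*√23 ≈ -19151.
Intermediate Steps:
O(j) = j + √(69 + j) (O(j) = j + √(j + 69) = j + √(69 + j))
-97*(112 + 87) + O(138) = -97*(112 + 87) + (138 + √(69 + 138)) = -97*199 + (138 + √207) = -19303 + (138 + 3*√23) = -19165 + 3*√23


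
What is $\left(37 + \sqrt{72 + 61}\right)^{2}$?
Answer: $\left(37 + \sqrt{133}\right)^{2} \approx 2355.4$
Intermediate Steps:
$\left(37 + \sqrt{72 + 61}\right)^{2} = \left(37 + \sqrt{133}\right)^{2}$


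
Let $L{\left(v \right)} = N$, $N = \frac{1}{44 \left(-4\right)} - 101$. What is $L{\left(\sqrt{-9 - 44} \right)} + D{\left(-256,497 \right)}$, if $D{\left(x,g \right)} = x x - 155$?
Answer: $\frac{11489279}{176} \approx 65280.0$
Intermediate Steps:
$N = - \frac{17777}{176}$ ($N = \frac{1}{-176} - 101 = - \frac{1}{176} - 101 = - \frac{17777}{176} \approx -101.01$)
$L{\left(v \right)} = - \frac{17777}{176}$
$D{\left(x,g \right)} = -155 + x^{2}$ ($D{\left(x,g \right)} = x^{2} - 155 = -155 + x^{2}$)
$L{\left(\sqrt{-9 - 44} \right)} + D{\left(-256,497 \right)} = - \frac{17777}{176} - \left(155 - \left(-256\right)^{2}\right) = - \frac{17777}{176} + \left(-155 + 65536\right) = - \frac{17777}{176} + 65381 = \frac{11489279}{176}$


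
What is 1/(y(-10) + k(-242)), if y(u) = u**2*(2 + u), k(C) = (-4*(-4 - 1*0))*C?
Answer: -1/4672 ≈ -0.00021404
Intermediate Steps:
k(C) = 16*C (k(C) = (-4*(-4 + 0))*C = (-4*(-4))*C = 16*C)
1/(y(-10) + k(-242)) = 1/((-10)**2*(2 - 10) + 16*(-242)) = 1/(100*(-8) - 3872) = 1/(-800 - 3872) = 1/(-4672) = -1/4672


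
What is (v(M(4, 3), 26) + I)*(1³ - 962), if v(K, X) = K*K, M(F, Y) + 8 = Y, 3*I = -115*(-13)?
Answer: -1508770/3 ≈ -5.0292e+5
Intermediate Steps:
I = 1495/3 (I = (-115*(-13))/3 = (⅓)*1495 = 1495/3 ≈ 498.33)
M(F, Y) = -8 + Y
v(K, X) = K²
(v(M(4, 3), 26) + I)*(1³ - 962) = ((-8 + 3)² + 1495/3)*(1³ - 962) = ((-5)² + 1495/3)*(1 - 962) = (25 + 1495/3)*(-961) = (1570/3)*(-961) = -1508770/3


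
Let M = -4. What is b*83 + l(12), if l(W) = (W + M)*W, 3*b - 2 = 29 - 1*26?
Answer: 703/3 ≈ 234.33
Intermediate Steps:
b = 5/3 (b = 2/3 + (29 - 1*26)/3 = 2/3 + (29 - 26)/3 = 2/3 + (1/3)*3 = 2/3 + 1 = 5/3 ≈ 1.6667)
l(W) = W*(-4 + W) (l(W) = (W - 4)*W = (-4 + W)*W = W*(-4 + W))
b*83 + l(12) = (5/3)*83 + 12*(-4 + 12) = 415/3 + 12*8 = 415/3 + 96 = 703/3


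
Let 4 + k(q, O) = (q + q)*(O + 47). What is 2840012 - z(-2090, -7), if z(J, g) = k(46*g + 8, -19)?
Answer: 2857600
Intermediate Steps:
k(q, O) = -4 + 2*q*(47 + O) (k(q, O) = -4 + (q + q)*(O + 47) = -4 + (2*q)*(47 + O) = -4 + 2*q*(47 + O))
z(J, g) = 444 + 2576*g (z(J, g) = -4 + 94*(46*g + 8) + 2*(-19)*(46*g + 8) = -4 + 94*(8 + 46*g) + 2*(-19)*(8 + 46*g) = -4 + (752 + 4324*g) + (-304 - 1748*g) = 444 + 2576*g)
2840012 - z(-2090, -7) = 2840012 - (444 + 2576*(-7)) = 2840012 - (444 - 18032) = 2840012 - 1*(-17588) = 2840012 + 17588 = 2857600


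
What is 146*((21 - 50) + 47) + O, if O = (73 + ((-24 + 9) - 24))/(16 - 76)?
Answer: 78823/30 ≈ 2627.4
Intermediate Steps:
O = -17/30 (O = (73 + (-15 - 24))/(-60) = (73 - 39)*(-1/60) = 34*(-1/60) = -17/30 ≈ -0.56667)
146*((21 - 50) + 47) + O = 146*((21 - 50) + 47) - 17/30 = 146*(-29 + 47) - 17/30 = 146*18 - 17/30 = 2628 - 17/30 = 78823/30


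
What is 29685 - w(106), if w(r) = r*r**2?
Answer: -1161331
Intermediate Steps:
w(r) = r**3
29685 - w(106) = 29685 - 1*106**3 = 29685 - 1*1191016 = 29685 - 1191016 = -1161331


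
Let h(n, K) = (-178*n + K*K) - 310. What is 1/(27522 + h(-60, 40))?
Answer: 1/39492 ≈ 2.5322e-5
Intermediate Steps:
h(n, K) = -310 + K² - 178*n (h(n, K) = (-178*n + K²) - 310 = (K² - 178*n) - 310 = -310 + K² - 178*n)
1/(27522 + h(-60, 40)) = 1/(27522 + (-310 + 40² - 178*(-60))) = 1/(27522 + (-310 + 1600 + 10680)) = 1/(27522 + 11970) = 1/39492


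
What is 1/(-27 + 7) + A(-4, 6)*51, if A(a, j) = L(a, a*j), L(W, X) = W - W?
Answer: -1/20 ≈ -0.050000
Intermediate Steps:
L(W, X) = 0
A(a, j) = 0
1/(-27 + 7) + A(-4, 6)*51 = 1/(-27 + 7) + 0*51 = 1/(-20) + 0 = -1/20 + 0 = -1/20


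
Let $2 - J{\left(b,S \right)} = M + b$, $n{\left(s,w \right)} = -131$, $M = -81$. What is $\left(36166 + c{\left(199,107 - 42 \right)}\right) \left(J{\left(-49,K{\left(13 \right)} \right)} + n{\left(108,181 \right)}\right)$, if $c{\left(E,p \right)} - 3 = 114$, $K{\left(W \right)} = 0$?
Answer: $36283$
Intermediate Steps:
$c{\left(E,p \right)} = 117$ ($c{\left(E,p \right)} = 3 + 114 = 117$)
$J{\left(b,S \right)} = 83 - b$ ($J{\left(b,S \right)} = 2 - \left(-81 + b\right) = 83 - b$)
$\left(36166 + c{\left(199,107 - 42 \right)}\right) \left(J{\left(-49,K{\left(13 \right)} \right)} + n{\left(108,181 \right)}\right) = \left(36166 + 117\right) \left(\left(83 - -49\right) - 131\right) = 36283 \left(\left(83 + 49\right) - 131\right) = 36283 \left(132 - 131\right) = 36283 \cdot 1 = 36283$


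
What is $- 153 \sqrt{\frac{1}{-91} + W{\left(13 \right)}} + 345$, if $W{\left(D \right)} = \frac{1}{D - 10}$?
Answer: $345 - \frac{102 \sqrt{6006}}{91} \approx 258.13$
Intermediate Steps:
$W{\left(D \right)} = \frac{1}{-10 + D}$
$- 153 \sqrt{\frac{1}{-91} + W{\left(13 \right)}} + 345 = - 153 \sqrt{\frac{1}{-91} + \frac{1}{-10 + 13}} + 345 = - 153 \sqrt{- \frac{1}{91} + \frac{1}{3}} + 345 = - 153 \sqrt{\frac{88}{273}} + 345 = - 153 \frac{2 \sqrt{6006}}{273} + 345 = - \frac{102 \sqrt{6006}}{91} + 345 = 345 - \frac{102 \sqrt{6006}}{91}$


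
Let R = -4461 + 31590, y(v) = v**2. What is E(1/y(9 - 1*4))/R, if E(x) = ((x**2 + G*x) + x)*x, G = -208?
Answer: -5174/423890625 ≈ -1.2206e-5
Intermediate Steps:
E(x) = x*(x**2 - 207*x) (E(x) = ((x**2 - 208*x) + x)*x = (x**2 - 207*x)*x = x*(x**2 - 207*x))
R = 27129
E(1/y(9 - 1*4))/R = ((1/((9 - 1*4)**2))**2*(-207 + 1/((9 - 1*4)**2)))/27129 = ((1/((9 - 4)**2))**2*(-207 + 1/((9 - 4)**2)))*(1/27129) = ((1/(5**2))**2*(-207 + 1/(5**2)))*(1/27129) = ((1/25)**2*(-207 + 1/25))*(1/27129) = ((1/625)*(-5174/25))*(1/27129) = -5174/15625*1/27129 = -5174/423890625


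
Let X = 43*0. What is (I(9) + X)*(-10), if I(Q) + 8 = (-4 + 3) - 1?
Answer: 100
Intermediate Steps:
I(Q) = -10 (I(Q) = -8 + ((-4 + 3) - 1) = -8 + (-1 - 1) = -8 - 2 = -10)
X = 0
(I(9) + X)*(-10) = (-10 + 0)*(-10) = -10*(-10) = 100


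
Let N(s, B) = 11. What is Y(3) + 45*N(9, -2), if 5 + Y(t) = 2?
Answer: 492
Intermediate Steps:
Y(t) = -3 (Y(t) = -5 + 2 = -3)
Y(3) + 45*N(9, -2) = -3 + 45*11 = -3 + 495 = 492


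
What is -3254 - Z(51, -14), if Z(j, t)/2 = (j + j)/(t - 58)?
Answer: -19507/6 ≈ -3251.2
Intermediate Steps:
Z(j, t) = 4*j/(-58 + t) (Z(j, t) = 2*((j + j)/(t - 58)) = 2*((2*j)/(-58 + t)) = 2*(2*j/(-58 + t)) = 4*j/(-58 + t))
-3254 - Z(51, -14) = -3254 - 4*51/(-58 - 14) = -3254 - 4*51/(-72) = -3254 - 4*51*(-1)/72 = -3254 - 1*(-17/6) = -3254 + 17/6 = -19507/6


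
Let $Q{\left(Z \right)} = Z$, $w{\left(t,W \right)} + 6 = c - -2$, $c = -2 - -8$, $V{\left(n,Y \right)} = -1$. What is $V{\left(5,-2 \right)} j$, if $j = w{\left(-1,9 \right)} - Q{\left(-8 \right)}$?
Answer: $-10$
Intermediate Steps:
$c = 6$ ($c = -2 + 8 = 6$)
$w{\left(t,W \right)} = 2$ ($w{\left(t,W \right)} = -6 + \left(6 - -2\right) = -6 + \left(6 + 2\right) = -6 + 8 = 2$)
$j = 10$ ($j = 2 - -8 = 2 + 8 = 10$)
$V{\left(5,-2 \right)} j = \left(-1\right) 10 = -10$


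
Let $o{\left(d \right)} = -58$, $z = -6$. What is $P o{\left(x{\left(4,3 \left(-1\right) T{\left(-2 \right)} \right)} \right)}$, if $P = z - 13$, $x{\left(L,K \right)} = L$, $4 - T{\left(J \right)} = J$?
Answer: $1102$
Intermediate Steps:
$T{\left(J \right)} = 4 - J$
$P = -19$ ($P = -6 - 13 = -19$)
$P o{\left(x{\left(4,3 \left(-1\right) T{\left(-2 \right)} \right)} \right)} = \left(-19\right) \left(-58\right) = 1102$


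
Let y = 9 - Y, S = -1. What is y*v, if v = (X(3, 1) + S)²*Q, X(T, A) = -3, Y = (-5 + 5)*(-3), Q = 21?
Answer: 3024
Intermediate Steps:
Y = 0 (Y = 0*(-3) = 0)
y = 9 (y = 9 - 1*0 = 9 + 0 = 9)
v = 336 (v = (-3 - 1)²*21 = (-4)²*21 = 16*21 = 336)
y*v = 9*336 = 3024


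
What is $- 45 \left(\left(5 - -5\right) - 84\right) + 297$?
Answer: $3627$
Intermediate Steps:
$- 45 \left(\left(5 - -5\right) - 84\right) + 297 = - 45 \left(\left(5 + 5\right) - 84\right) + 297 = - 45 \left(10 - 84\right) + 297 = \left(-45\right) \left(-74\right) + 297 = 3330 + 297 = 3627$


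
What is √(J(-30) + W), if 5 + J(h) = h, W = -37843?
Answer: I*√37878 ≈ 194.62*I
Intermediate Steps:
J(h) = -5 + h
√(J(-30) + W) = √((-5 - 30) - 37843) = √(-35 - 37843) = √(-37878) = I*√37878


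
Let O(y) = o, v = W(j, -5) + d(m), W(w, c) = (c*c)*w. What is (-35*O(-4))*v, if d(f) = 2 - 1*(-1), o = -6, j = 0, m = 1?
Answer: 630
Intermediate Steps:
W(w, c) = w*c**2 (W(w, c) = c**2*w = w*c**2)
d(f) = 3 (d(f) = 2 + 1 = 3)
v = 3 (v = 0*(-5)**2 + 3 = 0*25 + 3 = 0 + 3 = 3)
O(y) = -6
(-35*O(-4))*v = -35*(-6)*3 = 210*3 = 630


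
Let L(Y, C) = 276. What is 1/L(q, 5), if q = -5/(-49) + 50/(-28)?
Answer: 1/276 ≈ 0.0036232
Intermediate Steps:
q = -165/98 (q = -5*(-1/49) + 50*(-1/28) = 5/49 - 25/14 = -165/98 ≈ -1.6837)
1/L(q, 5) = 1/276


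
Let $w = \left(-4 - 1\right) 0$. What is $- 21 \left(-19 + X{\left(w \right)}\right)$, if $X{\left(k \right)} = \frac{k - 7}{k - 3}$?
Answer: $350$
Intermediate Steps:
$w = 0$ ($w = \left(-5\right) 0 = 0$)
$X{\left(k \right)} = \frac{-7 + k}{-3 + k}$
$- 21 \left(-19 + X{\left(w \right)}\right) = - 21 \left(-19 + \frac{-7 + 0}{-3 + 0}\right) = - 21 \left(-19 + \frac{1}{-3} \left(-7\right)\right) = - 21 \left(-19 - - \frac{7}{3}\right) = - 21 \left(-19 + \frac{7}{3}\right) = \left(-21\right) \left(- \frac{50}{3}\right) = 350$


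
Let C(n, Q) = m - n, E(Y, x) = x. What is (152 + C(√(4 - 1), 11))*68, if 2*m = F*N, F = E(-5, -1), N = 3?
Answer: 10234 - 68*√3 ≈ 10116.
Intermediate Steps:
F = -1
m = -3/2 (m = (-1*3)/2 = (½)*(-3) = -3/2 ≈ -1.5000)
C(n, Q) = -3/2 - n
(152 + C(√(4 - 1), 11))*68 = (152 + (-3/2 - √(4 - 1)))*68 = (152 + (-3/2 - √3))*68 = (301/2 - √3)*68 = 10234 - 68*√3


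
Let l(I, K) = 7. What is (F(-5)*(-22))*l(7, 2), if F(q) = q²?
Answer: -3850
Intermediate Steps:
(F(-5)*(-22))*l(7, 2) = ((-5)²*(-22))*7 = (25*(-22))*7 = -550*7 = -3850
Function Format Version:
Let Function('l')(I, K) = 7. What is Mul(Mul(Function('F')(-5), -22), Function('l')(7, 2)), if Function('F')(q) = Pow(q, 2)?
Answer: -3850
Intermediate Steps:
Mul(Mul(Function('F')(-5), -22), Function('l')(7, 2)) = Mul(Mul(Pow(-5, 2), -22), 7) = Mul(Mul(25, -22), 7) = Mul(-550, 7) = -3850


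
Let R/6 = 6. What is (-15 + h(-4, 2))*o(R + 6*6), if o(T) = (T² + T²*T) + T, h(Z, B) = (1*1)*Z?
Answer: -7191576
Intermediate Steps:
R = 36 (R = 6*6 = 36)
h(Z, B) = Z (h(Z, B) = 1*Z = Z)
o(T) = T + T² + T³ (o(T) = (T² + T³) + T = T + T² + T³)
(-15 + h(-4, 2))*o(R + 6*6) = (-15 - 4)*((36 + 6*6)*(1 + (36 + 6*6) + (36 + 6*6)²)) = -19*(36 + 36)*(1 + (36 + 36) + (36 + 36)²) = -1368*(1 + 72 + 72²) = -1368*(1 + 72 + 5184) = -1368*5257 = -19*378504 = -7191576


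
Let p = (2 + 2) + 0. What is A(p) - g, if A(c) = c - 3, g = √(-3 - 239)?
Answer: 1 - 11*I*√2 ≈ 1.0 - 15.556*I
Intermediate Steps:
p = 4 (p = 4 + 0 = 4)
g = 11*I*√2 (g = √(-242) = 11*I*√2 ≈ 15.556*I)
A(c) = -3 + c
A(p) - g = (-3 + 4) - 11*I*√2 = 1 - 11*I*√2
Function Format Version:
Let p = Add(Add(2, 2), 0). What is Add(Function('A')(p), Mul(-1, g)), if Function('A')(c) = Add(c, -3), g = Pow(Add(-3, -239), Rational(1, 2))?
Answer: Add(1, Mul(-11, I, Pow(2, Rational(1, 2)))) ≈ Add(1.0000, Mul(-15.556, I))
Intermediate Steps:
p = 4 (p = Add(4, 0) = 4)
g = Mul(11, I, Pow(2, Rational(1, 2))) (g = Pow(-242, Rational(1, 2)) = Mul(11, I, Pow(2, Rational(1, 2))) ≈ Mul(15.556, I))
Function('A')(c) = Add(-3, c)
Add(Function('A')(p), Mul(-1, g)) = Add(Add(-3, 4), Mul(-1, Mul(11, I, Pow(2, Rational(1, 2))))) = Add(1, Mul(-11, I, Pow(2, Rational(1, 2))))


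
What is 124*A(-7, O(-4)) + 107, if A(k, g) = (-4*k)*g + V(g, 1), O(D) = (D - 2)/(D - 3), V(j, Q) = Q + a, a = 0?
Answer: 3207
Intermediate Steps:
V(j, Q) = Q (V(j, Q) = Q + 0 = Q)
O(D) = (-2 + D)/(-3 + D)
A(k, g) = 1 - 4*g*k (A(k, g) = (-4*k)*g + 1 = -4*g*k + 1 = 1 - 4*g*k)
124*A(-7, O(-4)) + 107 = 124*(1 - 4*(-2 - 4)/(-3 - 4)*(-7)) + 107 = 124*(1 - 4*-6/(-7)*(-7)) + 107 = 124*(1 - 4*(-⅐*(-6))*(-7)) + 107 = 124*(1 - 4*6/7*(-7)) + 107 = 124*(1 + 24) + 107 = 124*25 + 107 = 3100 + 107 = 3207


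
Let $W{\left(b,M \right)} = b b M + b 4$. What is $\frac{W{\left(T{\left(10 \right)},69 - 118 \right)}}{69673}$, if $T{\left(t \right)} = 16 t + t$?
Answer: $- \frac{1415420}{69673} \approx -20.315$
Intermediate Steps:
$T{\left(t \right)} = 17 t$
$W{\left(b,M \right)} = 4 b + M b^{2}$ ($W{\left(b,M \right)} = b^{2} M + 4 b = M b^{2} + 4 b = 4 b + M b^{2}$)
$\frac{W{\left(T{\left(10 \right)},69 - 118 \right)}}{69673} = \frac{17 \cdot 10 \left(4 + \left(69 - 118\right) 17 \cdot 10\right)}{69673} = 170 \left(4 - 8330\right) \frac{1}{69673} = 170 \left(-8326\right) \frac{1}{69673} = \left(-1415420\right) \frac{1}{69673} = - \frac{1415420}{69673}$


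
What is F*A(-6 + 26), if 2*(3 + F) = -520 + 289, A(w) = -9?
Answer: 2133/2 ≈ 1066.5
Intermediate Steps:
F = -237/2 (F = -3 + (-520 + 289)/2 = -3 + (½)*(-231) = -3 - 231/2 = -237/2 ≈ -118.50)
F*A(-6 + 26) = -237/2*(-9) = 2133/2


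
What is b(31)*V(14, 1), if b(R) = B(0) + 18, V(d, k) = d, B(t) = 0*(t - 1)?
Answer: 252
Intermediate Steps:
B(t) = 0 (B(t) = 0*(-1 + t) = 0)
b(R) = 18 (b(R) = 0 + 18 = 18)
b(31)*V(14, 1) = 18*14 = 252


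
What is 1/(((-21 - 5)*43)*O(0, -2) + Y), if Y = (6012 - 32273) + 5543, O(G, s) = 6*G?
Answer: -1/20718 ≈ -4.8267e-5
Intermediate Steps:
Y = -20718 (Y = -26261 + 5543 = -20718)
1/(((-21 - 5)*43)*O(0, -2) + Y) = 1/(((-21 - 5)*43)*(6*0) - 20718) = 1/(-26*43*0 - 20718) = 1/(-1118*0 - 20718) = 1/(0 - 20718) = 1/(-20718) = -1/20718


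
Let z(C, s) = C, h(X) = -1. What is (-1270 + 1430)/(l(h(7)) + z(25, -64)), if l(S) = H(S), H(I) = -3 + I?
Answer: 160/21 ≈ 7.6190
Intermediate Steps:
l(S) = -3 + S
(-1270 + 1430)/(l(h(7)) + z(25, -64)) = (-1270 + 1430)/((-3 - 1) + 25) = 160/(-4 + 25) = 160/21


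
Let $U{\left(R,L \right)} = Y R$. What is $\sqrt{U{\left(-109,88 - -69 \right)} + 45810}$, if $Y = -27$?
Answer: $3 \sqrt{5417} \approx 220.8$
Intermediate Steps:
$U{\left(R,L \right)} = - 27 R$
$\sqrt{U{\left(-109,88 - -69 \right)} + 45810} = \sqrt{\left(-27\right) \left(-109\right) + 45810} = \sqrt{2943 + 45810} = \sqrt{48753} = 3 \sqrt{5417}$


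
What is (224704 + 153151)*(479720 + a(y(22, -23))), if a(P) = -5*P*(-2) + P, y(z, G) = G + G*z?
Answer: 179065862355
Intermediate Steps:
a(P) = 11*P (a(P) = 10*P + P = 11*P)
(224704 + 153151)*(479720 + a(y(22, -23))) = (224704 + 153151)*(479720 + 11*(-23*(1 + 22))) = 377855*(479720 + 11*(-23*23)) = 377855*(479720 + 11*(-529)) = 377855*(479720 - 5819) = 377855*473901 = 179065862355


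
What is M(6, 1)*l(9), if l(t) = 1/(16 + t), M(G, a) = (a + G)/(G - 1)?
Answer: 7/125 ≈ 0.056000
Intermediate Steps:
M(G, a) = (G + a)/(-1 + G)
M(6, 1)*l(9) = ((6 + 1)/(-1 + 6))/(16 + 9) = (7/5)/25 = ((⅕)*7)*(1/25) = (7/5)*(1/25) = 7/125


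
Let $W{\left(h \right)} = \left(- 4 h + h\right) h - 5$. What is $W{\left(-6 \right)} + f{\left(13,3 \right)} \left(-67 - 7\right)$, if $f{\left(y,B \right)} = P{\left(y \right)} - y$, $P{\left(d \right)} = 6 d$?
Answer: $-4923$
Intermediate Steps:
$W{\left(h \right)} = -5 - 3 h^{2}$ ($W{\left(h \right)} = - 3 h h - 5 = - 3 h^{2} - 5 = -5 - 3 h^{2}$)
$f{\left(y,B \right)} = 5 y$ ($f{\left(y,B \right)} = 6 y - y = 5 y$)
$W{\left(-6 \right)} + f{\left(13,3 \right)} \left(-67 - 7\right) = \left(-5 - 3 \left(-6\right)^{2}\right) + 5 \cdot 13 \left(-67 - 7\right) = \left(-5 - 108\right) + 65 \left(-74\right) = \left(-5 - 108\right) - 4810 = -113 - 4810 = -4923$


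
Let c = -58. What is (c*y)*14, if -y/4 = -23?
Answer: -74704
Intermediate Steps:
y = 92 (y = -4*(-23) = 92)
(c*y)*14 = -58*92*14 = -5336*14 = -74704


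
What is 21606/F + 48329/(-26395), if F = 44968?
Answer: -801484051/593465180 ≈ -1.3505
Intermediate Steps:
21606/F + 48329/(-26395) = 21606/44968 + 48329/(-26395) = 21606*(1/44968) + 48329*(-1/26395) = 10803/22484 - 48329/26395 = -801484051/593465180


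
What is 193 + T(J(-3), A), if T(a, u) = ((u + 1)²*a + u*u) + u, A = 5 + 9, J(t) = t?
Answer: -272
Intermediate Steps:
A = 14
T(a, u) = u + u² + a*(1 + u)² (T(a, u) = ((1 + u)²*a + u²) + u = (a*(1 + u)² + u²) + u = (u² + a*(1 + u)²) + u = u + u² + a*(1 + u)²)
193 + T(J(-3), A) = 193 + (14 + 14² - 3*(1 + 14)²) = 193 + (14 + 196 - 3*15²) = 193 + (14 + 196 - 3*225) = 193 + (14 + 196 - 675) = 193 - 465 = -272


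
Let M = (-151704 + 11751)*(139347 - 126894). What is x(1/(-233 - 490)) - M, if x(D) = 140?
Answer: 1742834849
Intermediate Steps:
M = -1742834709 (M = -139953*12453 = -1742834709)
x(1/(-233 - 490)) - M = 140 - 1*(-1742834709) = 140 + 1742834709 = 1742834849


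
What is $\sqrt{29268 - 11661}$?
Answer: $\sqrt{17607} \approx 132.69$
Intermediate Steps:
$\sqrt{29268 - 11661} = \sqrt{17607}$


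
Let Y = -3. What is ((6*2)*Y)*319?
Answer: -11484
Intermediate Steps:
((6*2)*Y)*319 = ((6*2)*(-3))*319 = (12*(-3))*319 = -36*319 = -11484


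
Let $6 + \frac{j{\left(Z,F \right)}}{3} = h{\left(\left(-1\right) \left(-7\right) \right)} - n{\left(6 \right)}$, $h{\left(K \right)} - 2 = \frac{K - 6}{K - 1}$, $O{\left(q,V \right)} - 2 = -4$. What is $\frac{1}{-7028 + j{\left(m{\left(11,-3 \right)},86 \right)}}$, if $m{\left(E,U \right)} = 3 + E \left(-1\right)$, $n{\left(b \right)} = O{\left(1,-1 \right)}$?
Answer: $- \frac{2}{14067} \approx -0.00014218$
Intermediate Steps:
$O{\left(q,V \right)} = -2$ ($O{\left(q,V \right)} = 2 - 4 = -2$)
$n{\left(b \right)} = -2$
$h{\left(K \right)} = 2 + \frac{-6 + K}{-1 + K}$ ($h{\left(K \right)} = 2 + \frac{K - 6}{K - 1} = 2 + \frac{-6 + K}{-1 + K}$)
$m{\left(E,U \right)} = 3 - E$
$j{\left(Z,F \right)} = - \frac{11}{2}$ ($j{\left(Z,F \right)} = -18 + 3 \left(\frac{-8 + 3 \left(\left(-1\right) \left(-7\right)\right)}{-1 - -7} - -2\right) = -18 + 3 \left(\frac{-8 + 3 \cdot 7}{-1 + 7} + 2\right) = -18 + 3 \left(\frac{-8 + 21}{6} + 2\right) = -18 + 3 \left(\frac{1}{6} \cdot 13 + 2\right) = -18 + 3 \left(\frac{13}{6} + 2\right) = -18 + 3 \cdot \frac{25}{6} = -18 + \frac{25}{2} = - \frac{11}{2}$)
$\frac{1}{-7028 + j{\left(m{\left(11,-3 \right)},86 \right)}} = \frac{1}{-7028 - \frac{11}{2}} = \frac{1}{- \frac{14067}{2}} = - \frac{2}{14067}$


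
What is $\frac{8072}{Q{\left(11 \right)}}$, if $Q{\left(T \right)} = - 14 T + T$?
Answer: $- \frac{8072}{143} \approx -56.448$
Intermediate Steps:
$Q{\left(T \right)} = - 13 T$
$\frac{8072}{Q{\left(11 \right)}} = \frac{8072}{\left(-13\right) 11} = \frac{8072}{-143} = 8072 \left(- \frac{1}{143}\right) = - \frac{8072}{143}$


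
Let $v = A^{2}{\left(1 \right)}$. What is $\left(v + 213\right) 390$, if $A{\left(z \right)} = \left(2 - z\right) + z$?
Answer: $84630$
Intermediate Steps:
$A{\left(z \right)} = 2$
$v = 4$ ($v = 2^{2} = 4$)
$\left(v + 213\right) 390 = \left(4 + 213\right) 390 = 217 \cdot 390 = 84630$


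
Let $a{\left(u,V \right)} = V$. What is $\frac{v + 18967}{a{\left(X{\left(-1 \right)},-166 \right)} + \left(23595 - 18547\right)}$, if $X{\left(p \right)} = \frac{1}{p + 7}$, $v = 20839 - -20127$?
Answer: $\frac{59933}{4882} \approx 12.276$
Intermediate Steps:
$v = 40966$ ($v = 20839 + 20127 = 40966$)
$X{\left(p \right)} = \frac{1}{7 + p}$
$\frac{v + 18967}{a{\left(X{\left(-1 \right)},-166 \right)} + \left(23595 - 18547\right)} = \frac{40966 + 18967}{-166 + \left(23595 - 18547\right)} = \frac{59933}{-166 + 5048} = \frac{59933}{4882}$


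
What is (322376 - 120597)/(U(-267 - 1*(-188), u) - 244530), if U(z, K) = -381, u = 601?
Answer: -201779/244911 ≈ -0.82389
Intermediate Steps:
(322376 - 120597)/(U(-267 - 1*(-188), u) - 244530) = (322376 - 120597)/(-381 - 244530) = 201779/(-244911) = 201779*(-1/244911) = -201779/244911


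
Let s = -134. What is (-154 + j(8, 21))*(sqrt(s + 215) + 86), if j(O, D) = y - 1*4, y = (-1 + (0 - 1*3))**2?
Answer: -13490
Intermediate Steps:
y = 16 (y = (-1 + (0 - 3))**2 = (-1 - 3)**2 = (-4)**2 = 16)
j(O, D) = 12 (j(O, D) = 16 - 1*4 = 16 - 4 = 12)
(-154 + j(8, 21))*(sqrt(s + 215) + 86) = (-154 + 12)*(sqrt(-134 + 215) + 86) = -142*(sqrt(81) + 86) = -142*(9 + 86) = -142*95 = -13490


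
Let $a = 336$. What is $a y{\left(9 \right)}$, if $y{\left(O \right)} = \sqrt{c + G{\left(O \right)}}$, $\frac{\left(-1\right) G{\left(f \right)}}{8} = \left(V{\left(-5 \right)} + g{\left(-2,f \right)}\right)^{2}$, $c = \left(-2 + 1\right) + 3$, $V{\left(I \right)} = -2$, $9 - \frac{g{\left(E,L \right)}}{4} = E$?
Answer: $336 i \sqrt{14110} \approx 39912.0 i$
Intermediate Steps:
$g{\left(E,L \right)} = 36 - 4 E$
$c = 2$ ($c = -1 + 3 = 2$)
$G{\left(f \right)} = -14112$ ($G{\left(f \right)} = - 8 \left(-2 + \left(36 - -8\right)\right)^{2} = - 8 \left(-2 + \left(36 + 8\right)\right)^{2} = - 8 \left(-2 + 44\right)^{2} = - 8 \cdot 42^{2} = \left(-8\right) 1764 = -14112$)
$y{\left(O \right)} = i \sqrt{14110}$ ($y{\left(O \right)} = \sqrt{2 - 14112} = \sqrt{-14110} = i \sqrt{14110}$)
$a y{\left(9 \right)} = 336 i \sqrt{14110}$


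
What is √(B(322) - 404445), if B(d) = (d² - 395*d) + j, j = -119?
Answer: I*√428070 ≈ 654.27*I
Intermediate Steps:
B(d) = -119 + d² - 395*d (B(d) = (d² - 395*d) - 119 = -119 + d² - 395*d)
√(B(322) - 404445) = √((-119 + 322² - 395*322) - 404445) = √((-119 + 103684 - 127190) - 404445) = √(-23625 - 404445) = √(-428070) = I*√428070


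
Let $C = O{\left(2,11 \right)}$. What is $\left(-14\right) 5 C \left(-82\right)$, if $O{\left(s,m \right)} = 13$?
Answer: $74620$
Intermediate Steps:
$C = 13$
$\left(-14\right) 5 C \left(-82\right) = \left(-14\right) 5 \cdot 13 \left(-82\right) = \left(-70\right) 13 \left(-82\right) = \left(-910\right) \left(-82\right) = 74620$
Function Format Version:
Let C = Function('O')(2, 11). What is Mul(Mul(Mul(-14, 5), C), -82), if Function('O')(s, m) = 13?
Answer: 74620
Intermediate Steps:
C = 13
Mul(Mul(Mul(-14, 5), C), -82) = Mul(Mul(Mul(-14, 5), 13), -82) = Mul(Mul(-70, 13), -82) = Mul(-910, -82) = 74620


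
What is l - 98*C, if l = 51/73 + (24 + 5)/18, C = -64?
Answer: 8244443/1314 ≈ 6274.3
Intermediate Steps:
l = 3035/1314 (l = 51*(1/73) + 29*(1/18) = 51/73 + 29/18 = 3035/1314 ≈ 2.3097)
l - 98*C = 3035/1314 - 98*(-64) = 3035/1314 + 6272 = 8244443/1314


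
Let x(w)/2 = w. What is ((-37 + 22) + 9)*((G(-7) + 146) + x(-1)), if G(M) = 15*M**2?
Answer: -5274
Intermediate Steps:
x(w) = 2*w
((-37 + 22) + 9)*((G(-7) + 146) + x(-1)) = ((-37 + 22) + 9)*((15*(-7)**2 + 146) + 2*(-1)) = (-15 + 9)*((15*49 + 146) - 2) = -6*((735 + 146) - 2) = -6*(881 - 2) = -6*879 = -5274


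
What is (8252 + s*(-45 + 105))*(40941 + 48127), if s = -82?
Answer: 296774576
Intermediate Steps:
(8252 + s*(-45 + 105))*(40941 + 48127) = (8252 - 82*(-45 + 105))*(40941 + 48127) = (8252 - 82*60)*89068 = (8252 - 4920)*89068 = 3332*89068 = 296774576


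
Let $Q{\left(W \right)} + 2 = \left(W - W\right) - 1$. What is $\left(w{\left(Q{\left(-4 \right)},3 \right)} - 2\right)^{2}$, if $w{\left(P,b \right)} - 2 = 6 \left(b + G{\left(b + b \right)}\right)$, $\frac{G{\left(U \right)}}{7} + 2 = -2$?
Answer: $22500$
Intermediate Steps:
$G{\left(U \right)} = -28$ ($G{\left(U \right)} = -14 + 7 \left(-2\right) = -14 - 14 = -28$)
$Q{\left(W \right)} = -3$ ($Q{\left(W \right)} = -2 + \left(\left(W - W\right) - 1\right) = -2 + \left(0 - 1\right) = -2 - 1 = -3$)
$w{\left(P,b \right)} = -166 + 6 b$ ($w{\left(P,b \right)} = 2 + 6 \left(b - 28\right) = 2 + 6 \left(-28 + b\right) = 2 + \left(-168 + 6 b\right) = -166 + 6 b$)
$\left(w{\left(Q{\left(-4 \right)},3 \right)} - 2\right)^{2} = \left(\left(-166 + 6 \cdot 3\right) - 2\right)^{2} = \left(\left(-166 + 18\right) - 2\right)^{2} = \left(-148 - 2\right)^{2} = \left(-150\right)^{2} = 22500$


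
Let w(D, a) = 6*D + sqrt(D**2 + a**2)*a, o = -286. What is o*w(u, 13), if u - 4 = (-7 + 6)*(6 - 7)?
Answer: -8580 - 3718*sqrt(194) ≈ -60366.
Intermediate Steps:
u = 5 (u = 4 + (-7 + 6)*(6 - 7) = 4 - 1*(-1) = 4 + 1 = 5)
w(D, a) = 6*D + a*sqrt(D**2 + a**2)
o*w(u, 13) = -286*(6*5 + 13*sqrt(5**2 + 13**2)) = -286*(30 + 13*sqrt(25 + 169)) = -286*(30 + 13*sqrt(194)) = -8580 - 3718*sqrt(194)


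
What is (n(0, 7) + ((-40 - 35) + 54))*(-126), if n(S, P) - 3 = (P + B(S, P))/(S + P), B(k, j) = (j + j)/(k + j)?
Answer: 2106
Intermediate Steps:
B(k, j) = 2*j/(j + k) (B(k, j) = (2*j)/(j + k) = 2*j/(j + k))
n(S, P) = 3 + (P + 2*P/(P + S))/(P + S) (n(S, P) = 3 + (P + 2*P/(P + S))/(S + P) = 3 + (P + 2*P/(P + S))/(P + S))
(n(0, 7) + ((-40 - 35) + 54))*(-126) = ((2*7 + (7 + 0)*(3*0 + 4*7))/(7 + 0)**2 + ((-40 - 35) + 54))*(-126) = ((14 + 7*(0 + 28))/7**2 + (-75 + 54))*(-126) = ((14 + 7*28)/49 - 21)*(-126) = ((14 + 196)/49 - 21)*(-126) = ((1/49)*210 - 21)*(-126) = (30/7 - 21)*(-126) = -117/7*(-126) = 2106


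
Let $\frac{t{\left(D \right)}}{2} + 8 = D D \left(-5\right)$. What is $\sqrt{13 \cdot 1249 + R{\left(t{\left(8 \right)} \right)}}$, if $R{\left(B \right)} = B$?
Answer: $\sqrt{15581} \approx 124.82$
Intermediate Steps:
$t{\left(D \right)} = -16 - 10 D^{2}$ ($t{\left(D \right)} = -16 + 2 D D \left(-5\right) = -16 + 2 D^{2} \left(-5\right) = -16 + 2 \left(- 5 D^{2}\right) = -16 - 10 D^{2}$)
$\sqrt{13 \cdot 1249 + R{\left(t{\left(8 \right)} \right)}} = \sqrt{13 \cdot 1249 - \left(16 + 10 \cdot 8^{2}\right)} = \sqrt{16237 - 656} = \sqrt{15581}$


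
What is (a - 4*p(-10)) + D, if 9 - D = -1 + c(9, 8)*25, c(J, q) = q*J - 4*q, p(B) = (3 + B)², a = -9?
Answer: -1195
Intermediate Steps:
c(J, q) = -4*q + J*q (c(J, q) = J*q - 4*q = -4*q + J*q)
D = -990 (D = 9 - (-1 + (8*(-4 + 9))*25) = 9 - (-1 + (8*5)*25) = 9 - (-1 + 40*25) = 9 - (-1 + 1000) = 9 - 1*999 = 9 - 999 = -990)
(a - 4*p(-10)) + D = (-9 - 4*(3 - 10)²) - 990 = (-9 - 4*(-7)²) - 990 = (-9 - 4*49) - 990 = (-9 - 196) - 990 = -205 - 990 = -1195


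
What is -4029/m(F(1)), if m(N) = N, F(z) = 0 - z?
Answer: 4029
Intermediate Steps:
F(z) = -z
-4029/m(F(1)) = -4029/((-1*1)) = -4029/(-1) = -4029*(-1) = 4029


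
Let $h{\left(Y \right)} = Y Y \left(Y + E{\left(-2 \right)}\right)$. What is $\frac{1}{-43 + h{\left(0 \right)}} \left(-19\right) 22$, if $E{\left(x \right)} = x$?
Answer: $\frac{418}{43} \approx 9.7209$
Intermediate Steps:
$h{\left(Y \right)} = Y^{2} \left(-2 + Y\right)$ ($h{\left(Y \right)} = Y Y \left(Y - 2\right) = Y^{2} \left(-2 + Y\right)$)
$\frac{1}{-43 + h{\left(0 \right)}} \left(-19\right) 22 = \frac{1}{-43 + 0^{2} \left(-2 + 0\right)} \left(-19\right) 22 = \frac{1}{-43 + 0 \left(-2\right)} \left(-19\right) 22 = \frac{1}{-43 + 0} \left(-19\right) 22 = \frac{1}{-43} \left(-19\right) 22 = \left(- \frac{1}{43}\right) \left(-19\right) 22 = \frac{19}{43} \cdot 22 = \frac{418}{43}$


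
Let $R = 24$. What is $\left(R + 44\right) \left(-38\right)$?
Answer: $-2584$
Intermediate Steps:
$\left(R + 44\right) \left(-38\right) = \left(24 + 44\right) \left(-38\right) = 68 \left(-38\right) = -2584$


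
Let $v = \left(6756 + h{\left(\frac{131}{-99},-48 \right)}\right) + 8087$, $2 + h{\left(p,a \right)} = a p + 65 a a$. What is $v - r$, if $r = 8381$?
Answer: $\frac{5157356}{33} \approx 1.5628 \cdot 10^{5}$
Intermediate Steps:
$h{\left(p,a \right)} = -2 + 65 a^{2} + a p$ ($h{\left(p,a \right)} = -2 + \left(a p + 65 a a\right) = -2 + \left(a p + 65 a^{2}\right) = -2 + \left(65 a^{2} + a p\right) = -2 + 65 a^{2} + a p$)
$v = \frac{5433929}{33}$ ($v = \left(6756 - \left(2 - 149760 + 48 \cdot 131 \frac{1}{-99}\right)\right) + 8087 = \left(6756 - \left(-149758 + 48 \cdot 131 \left(- \frac{1}{99}\right)\right)\right) + 8087 = \left(6756 - - \frac{4944110}{33}\right) + 8087 = \left(6756 + \left(-2 + 149760 + \frac{2096}{33}\right)\right) + 8087 = \left(6756 + \frac{4944110}{33}\right) + 8087 = \frac{5167058}{33} + 8087 = \frac{5433929}{33} \approx 1.6466 \cdot 10^{5}$)
$v - r = \frac{5433929}{33} - 8381 = \frac{5157356}{33}$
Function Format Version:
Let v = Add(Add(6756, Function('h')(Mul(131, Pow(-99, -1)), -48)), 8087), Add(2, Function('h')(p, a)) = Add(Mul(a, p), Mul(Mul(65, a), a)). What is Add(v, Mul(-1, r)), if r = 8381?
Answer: Rational(5157356, 33) ≈ 1.5628e+5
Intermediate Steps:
Function('h')(p, a) = Add(-2, Mul(65, Pow(a, 2)), Mul(a, p)) (Function('h')(p, a) = Add(-2, Add(Mul(a, p), Mul(Mul(65, a), a))) = Add(-2, Add(Mul(a, p), Mul(65, Pow(a, 2)))) = Add(-2, Add(Mul(65, Pow(a, 2)), Mul(a, p))) = Add(-2, Mul(65, Pow(a, 2)), Mul(a, p)))
v = Rational(5433929, 33) (v = Add(Add(6756, Add(-2, Mul(65, Pow(-48, 2)), Mul(-48, Mul(131, Pow(-99, -1))))), 8087) = Add(Add(6756, Add(-2, Mul(65, 2304), Mul(-48, Mul(131, Rational(-1, 99))))), 8087) = Add(Add(6756, Add(-2, 149760, Mul(-48, Rational(-131, 99)))), 8087) = Add(Add(6756, Add(-2, 149760, Rational(2096, 33))), 8087) = Add(Add(6756, Rational(4944110, 33)), 8087) = Add(Rational(5167058, 33), 8087) = Rational(5433929, 33) ≈ 1.6466e+5)
Add(v, Mul(-1, r)) = Add(Rational(5433929, 33), Mul(-1, 8381)) = Add(Rational(5433929, 33), -8381) = Rational(5157356, 33)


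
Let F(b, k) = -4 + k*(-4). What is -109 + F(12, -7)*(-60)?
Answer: -1549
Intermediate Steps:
F(b, k) = -4 - 4*k
-109 + F(12, -7)*(-60) = -109 + (-4 - 4*(-7))*(-60) = -109 + (-4 + 28)*(-60) = -109 + 24*(-60) = -109 - 1440 = -1549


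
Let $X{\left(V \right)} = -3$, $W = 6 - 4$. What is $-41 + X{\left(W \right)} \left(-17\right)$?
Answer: $10$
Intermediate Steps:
$W = 2$
$-41 + X{\left(W \right)} \left(-17\right) = -41 - -51 = -41 + 51 = 10$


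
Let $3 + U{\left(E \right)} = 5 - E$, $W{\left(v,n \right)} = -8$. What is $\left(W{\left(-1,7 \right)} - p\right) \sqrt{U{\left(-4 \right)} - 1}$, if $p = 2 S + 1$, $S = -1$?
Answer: $- 7 \sqrt{5} \approx -15.652$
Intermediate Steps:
$p = -1$ ($p = 2 \left(-1\right) + 1 = -2 + 1 = -1$)
$U{\left(E \right)} = 2 - E$ ($U{\left(E \right)} = -3 - \left(-5 + E\right) = 2 - E$)
$\left(W{\left(-1,7 \right)} - p\right) \sqrt{U{\left(-4 \right)} - 1} = \left(-8 - -1\right) \sqrt{\left(2 - -4\right) - 1} = \left(-8 + 1\right) \sqrt{\left(2 + 4\right) - 1} = - 7 \sqrt{6 - 1} = - 7 \sqrt{5}$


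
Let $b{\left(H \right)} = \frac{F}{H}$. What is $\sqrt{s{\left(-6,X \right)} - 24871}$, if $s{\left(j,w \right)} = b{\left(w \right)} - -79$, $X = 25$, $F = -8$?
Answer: $\frac{4 i \sqrt{38738}}{5} \approx 157.46 i$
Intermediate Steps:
$b{\left(H \right)} = - \frac{8}{H}$
$s{\left(j,w \right)} = 79 - \frac{8}{w}$ ($s{\left(j,w \right)} = - \frac{8}{w} - -79 = - \frac{8}{w} + 79 = 79 - \frac{8}{w}$)
$\sqrt{s{\left(-6,X \right)} - 24871} = \sqrt{\left(79 - \frac{8}{25}\right) - 24871} = \sqrt{\frac{1967}{25} - 24871} = \sqrt{- \frac{619808}{25}} = \frac{4 i \sqrt{38738}}{5}$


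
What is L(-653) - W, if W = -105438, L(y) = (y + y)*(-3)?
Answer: 109356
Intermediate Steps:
L(y) = -6*y (L(y) = (2*y)*(-3) = -6*y)
L(-653) - W = -6*(-653) - 1*(-105438) = 3918 + 105438 = 109356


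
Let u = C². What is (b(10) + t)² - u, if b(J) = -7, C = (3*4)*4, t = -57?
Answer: 1792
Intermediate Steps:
C = 48 (C = 12*4 = 48)
u = 2304 (u = 48² = 2304)
(b(10) + t)² - u = (-7 - 57)² - 1*2304 = (-64)² - 2304 = 4096 - 2304 = 1792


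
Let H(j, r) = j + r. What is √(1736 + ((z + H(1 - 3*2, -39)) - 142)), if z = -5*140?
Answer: 5*√34 ≈ 29.155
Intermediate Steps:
z = -700
√(1736 + ((z + H(1 - 3*2, -39)) - 142)) = √(1736 + ((-700 + ((1 - 3*2) - 39)) - 142)) = √(1736 + ((-700 + ((1 - 6) - 39)) - 142)) = √(1736 + ((-700 + (-5 - 39)) - 142)) = √(1736 + ((-700 - 44) - 142)) = √(1736 + (-744 - 142)) = √(1736 - 886) = √850 = 5*√34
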